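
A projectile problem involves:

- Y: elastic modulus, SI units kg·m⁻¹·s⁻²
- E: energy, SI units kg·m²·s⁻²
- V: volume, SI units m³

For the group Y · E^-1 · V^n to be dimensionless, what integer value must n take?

Balance the L exponent: (3)·n from V, plus (-1) − (2) = -3 from the rest, must sum to zero.
3n − 3 = 0, so n = 1.

1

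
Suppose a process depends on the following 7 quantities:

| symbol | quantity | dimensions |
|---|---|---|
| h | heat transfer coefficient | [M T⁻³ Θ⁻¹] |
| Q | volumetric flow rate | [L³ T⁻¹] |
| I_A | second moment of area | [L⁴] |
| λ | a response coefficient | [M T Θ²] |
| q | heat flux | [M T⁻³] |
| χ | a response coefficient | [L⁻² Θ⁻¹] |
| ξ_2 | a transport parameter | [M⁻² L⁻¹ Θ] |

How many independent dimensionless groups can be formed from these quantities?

There are 7 variables and 4 base dimensions (M, L, T, Θ).
The dimension matrix has rank 4.
Independent dimensionless groups: 7 − 4 = 3.

3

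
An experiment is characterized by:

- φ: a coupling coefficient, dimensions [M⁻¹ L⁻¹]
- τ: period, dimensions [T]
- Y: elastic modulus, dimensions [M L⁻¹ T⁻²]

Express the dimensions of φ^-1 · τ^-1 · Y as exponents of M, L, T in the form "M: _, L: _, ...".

M: 2, L: 0, T: -3

Collect each base-dimension exponent across the product:
  M: −(-1) − (0) + (1) = 2
  L: −(-1) − (0) + (-1) = 0
  T: −(0) − (1) + (-2) = -3
So the dimensions are [M² T⁻³].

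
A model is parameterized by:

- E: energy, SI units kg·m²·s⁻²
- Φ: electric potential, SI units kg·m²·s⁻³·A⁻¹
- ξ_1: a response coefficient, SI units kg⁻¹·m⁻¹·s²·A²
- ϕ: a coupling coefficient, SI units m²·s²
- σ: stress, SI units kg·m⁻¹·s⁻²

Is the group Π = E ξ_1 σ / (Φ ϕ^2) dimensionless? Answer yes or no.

no

Sum the exponent of each base dimension across the product:
  M: [E]_M − [Φ]_M + [ξ_1]_M − 2·[ϕ]_M + [σ]_M = (1) − (1) + (-1) − 2·(0) + (1) = 0
  L: [E]_L − [Φ]_L + [ξ_1]_L − 2·[ϕ]_L + [σ]_L = (2) − (2) + (-1) − 2·(2) + (-1) = -6
  T: [E]_T − [Φ]_T + [ξ_1]_T − 2·[ϕ]_T + [σ]_T = (-2) − (-3) + (2) − 2·(2) + (-2) = -3
  I: [E]_I − [Φ]_I + [ξ_1]_I − 2·[ϕ]_I + [σ]_I = (0) − (-1) + (2) − 2·(0) + (0) = 3
Net dimensions [L⁻⁶ T⁻³ I³] ≠ [1] — not dimensionless.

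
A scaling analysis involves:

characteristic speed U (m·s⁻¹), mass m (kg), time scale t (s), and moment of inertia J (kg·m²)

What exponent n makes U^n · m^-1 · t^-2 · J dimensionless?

-2

Balance the L exponent: (1)·n from U, plus −(0) − 2·(0) + (2) = 2 from the rest, must sum to zero.
n + 2 = 0, so n = -2.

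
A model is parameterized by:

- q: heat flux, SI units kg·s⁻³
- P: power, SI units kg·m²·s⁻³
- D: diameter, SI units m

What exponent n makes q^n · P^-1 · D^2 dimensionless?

1

Balance the M exponent: (1)·n from q, plus −(1) + 2·(0) = -1 from the rest, must sum to zero.
n − 1 = 0, so n = 1.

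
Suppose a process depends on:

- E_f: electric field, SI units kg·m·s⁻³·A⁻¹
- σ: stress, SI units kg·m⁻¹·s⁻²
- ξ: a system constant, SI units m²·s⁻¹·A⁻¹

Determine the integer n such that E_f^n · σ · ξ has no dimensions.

Balance the M exponent: (1)·n from E_f, plus (1) + (0) = 1 from the rest, must sum to zero.
n + 1 = 0, so n = -1.

-1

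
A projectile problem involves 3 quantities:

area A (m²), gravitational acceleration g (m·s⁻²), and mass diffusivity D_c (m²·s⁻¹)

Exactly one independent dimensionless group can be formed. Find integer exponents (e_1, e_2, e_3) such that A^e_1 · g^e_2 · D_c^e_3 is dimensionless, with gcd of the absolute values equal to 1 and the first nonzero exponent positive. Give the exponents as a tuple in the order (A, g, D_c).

L: e_1·(2) + e_2·(1) + e_3·(2) = 0
T: e_1·(0) + e_2·(-2) + e_3·(-1) = 0
Solving this homogeneous linear system for the smallest-integer solution (first nonzero entry positive) gives (3, 2, -4).

(3, 2, -4)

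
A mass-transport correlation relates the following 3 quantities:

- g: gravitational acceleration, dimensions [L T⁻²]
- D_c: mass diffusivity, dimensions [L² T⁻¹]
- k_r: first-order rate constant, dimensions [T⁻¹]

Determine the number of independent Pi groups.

There are 3 variables and 2 base dimensions (L, T).
The dimension matrix has rank 2.
Independent dimensionless groups: 3 − 2 = 1.

1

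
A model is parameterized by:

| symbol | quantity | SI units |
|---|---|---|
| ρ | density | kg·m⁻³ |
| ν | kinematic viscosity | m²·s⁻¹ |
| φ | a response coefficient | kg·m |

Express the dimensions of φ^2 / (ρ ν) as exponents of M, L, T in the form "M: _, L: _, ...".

M: 1, L: 3, T: 1

Collect each base-dimension exponent across the product:
  M: −(1) − (0) + 2·(1) = 1
  L: −(-3) − (2) + 2·(1) = 3
  T: −(0) − (-1) + 2·(0) = 1
So the dimensions are [M L³ T].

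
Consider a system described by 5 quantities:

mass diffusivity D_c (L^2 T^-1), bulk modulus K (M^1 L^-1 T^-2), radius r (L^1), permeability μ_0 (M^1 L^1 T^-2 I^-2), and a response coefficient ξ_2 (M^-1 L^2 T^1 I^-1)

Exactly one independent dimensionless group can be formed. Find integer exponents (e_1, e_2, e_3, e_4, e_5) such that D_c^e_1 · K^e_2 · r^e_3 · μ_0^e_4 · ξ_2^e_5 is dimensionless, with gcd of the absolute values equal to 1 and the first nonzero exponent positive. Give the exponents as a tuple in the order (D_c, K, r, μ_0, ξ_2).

M: e_1·(0) + e_2·(1) + e_3·(0) + e_4·(1) + e_5·(-1) = 0
L: e_1·(2) + e_2·(-1) + e_3·(1) + e_4·(1) + e_5·(2) = 0
T: e_1·(-1) + e_2·(-2) + e_3·(0) + e_4·(-2) + e_5·(1) = 0
I: e_1·(0) + e_2·(0) + e_3·(0) + e_4·(-2) + e_5·(-1) = 0
Solving this homogeneous linear system for the smallest-integer solution (first nonzero entry positive) gives (2, -3, -4, 1, -2).

(2, -3, -4, 1, -2)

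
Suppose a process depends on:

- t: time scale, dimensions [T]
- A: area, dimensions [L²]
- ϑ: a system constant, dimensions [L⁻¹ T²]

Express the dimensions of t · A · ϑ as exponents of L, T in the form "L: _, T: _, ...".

Collect each base-dimension exponent across the product:
  L: (0) + (2) + (-1) = 1
  T: (1) + (0) + (2) = 3
So the dimensions are [L T³].

L: 1, T: 3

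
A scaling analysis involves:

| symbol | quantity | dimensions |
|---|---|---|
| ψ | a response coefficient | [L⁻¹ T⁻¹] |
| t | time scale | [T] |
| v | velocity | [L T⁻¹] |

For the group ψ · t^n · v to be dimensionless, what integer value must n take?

Balance the T exponent: (1)·n from t, plus (-1) + (-1) = -2 from the rest, must sum to zero.
n − 2 = 0, so n = 2.

2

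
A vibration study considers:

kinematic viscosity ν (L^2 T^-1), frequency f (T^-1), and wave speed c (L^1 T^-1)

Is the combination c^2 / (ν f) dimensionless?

Sum the exponent of each base dimension across the product:
  L: −[ν]_L − [f]_L + 2·[c]_L = −(2) − (0) + 2·(1) = 0
  T: −[ν]_T − [f]_T + 2·[c]_T = −(-1) − (-1) + 2·(-1) = 0
All base exponents vanish — dimensionless.

yes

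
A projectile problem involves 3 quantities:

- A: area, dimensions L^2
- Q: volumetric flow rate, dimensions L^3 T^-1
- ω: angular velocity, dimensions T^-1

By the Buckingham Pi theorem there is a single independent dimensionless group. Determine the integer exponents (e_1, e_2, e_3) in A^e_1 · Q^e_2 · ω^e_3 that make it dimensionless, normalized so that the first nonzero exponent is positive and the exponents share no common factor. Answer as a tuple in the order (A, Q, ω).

(3, -2, 2)

L: e_1·(2) + e_2·(3) + e_3·(0) = 0
T: e_1·(0) + e_2·(-1) + e_3·(-1) = 0
Solving this homogeneous linear system for the smallest-integer solution (first nonzero entry positive) gives (3, -2, 2).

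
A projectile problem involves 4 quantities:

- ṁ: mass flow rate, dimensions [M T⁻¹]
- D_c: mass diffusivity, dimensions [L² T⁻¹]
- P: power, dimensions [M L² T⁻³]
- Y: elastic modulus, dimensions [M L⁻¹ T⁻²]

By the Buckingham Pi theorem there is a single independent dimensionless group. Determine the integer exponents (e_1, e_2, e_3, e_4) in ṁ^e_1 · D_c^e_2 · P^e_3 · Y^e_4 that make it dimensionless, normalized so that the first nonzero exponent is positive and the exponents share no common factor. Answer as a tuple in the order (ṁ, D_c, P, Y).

M: e_1·(1) + e_2·(0) + e_3·(1) + e_4·(1) = 0
L: e_1·(0) + e_2·(2) + e_3·(2) + e_4·(-1) = 0
T: e_1·(-1) + e_2·(-1) + e_3·(-3) + e_4·(-2) = 0
Solving this homogeneous linear system for the smallest-integer solution (first nonzero entry positive) gives (1, 4, -3, 2).

(1, 4, -3, 2)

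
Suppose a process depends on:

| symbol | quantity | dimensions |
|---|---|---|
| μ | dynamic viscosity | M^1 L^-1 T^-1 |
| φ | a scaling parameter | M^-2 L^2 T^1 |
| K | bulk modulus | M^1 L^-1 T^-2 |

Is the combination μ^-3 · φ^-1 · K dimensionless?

Sum the exponent of each base dimension across the product:
  M: −3·[μ]_M − [φ]_M + [K]_M = −3·(1) − (-2) + (1) = 0
  L: −3·[μ]_L − [φ]_L + [K]_L = −3·(-1) − (2) + (-1) = 0
  T: −3·[μ]_T − [φ]_T + [K]_T = −3·(-1) − (1) + (-2) = 0
All base exponents vanish — dimensionless.

yes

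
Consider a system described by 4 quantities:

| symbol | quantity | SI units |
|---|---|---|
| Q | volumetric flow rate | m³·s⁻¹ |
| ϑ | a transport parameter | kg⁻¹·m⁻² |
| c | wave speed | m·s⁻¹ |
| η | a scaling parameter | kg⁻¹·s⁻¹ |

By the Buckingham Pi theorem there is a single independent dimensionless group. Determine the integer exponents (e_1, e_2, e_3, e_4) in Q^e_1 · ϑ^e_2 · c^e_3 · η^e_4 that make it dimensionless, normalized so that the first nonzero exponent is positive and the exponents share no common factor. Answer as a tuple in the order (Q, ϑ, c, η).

M: e_1·(0) + e_2·(-1) + e_3·(0) + e_4·(-1) = 0
L: e_1·(3) + e_2·(-2) + e_3·(1) + e_4·(0) = 0
T: e_1·(-1) + e_2·(0) + e_3·(-1) + e_4·(-1) = 0
Solving this homogeneous linear system for the smallest-integer solution (first nonzero entry positive) gives (1, 2, 1, -2).

(1, 2, 1, -2)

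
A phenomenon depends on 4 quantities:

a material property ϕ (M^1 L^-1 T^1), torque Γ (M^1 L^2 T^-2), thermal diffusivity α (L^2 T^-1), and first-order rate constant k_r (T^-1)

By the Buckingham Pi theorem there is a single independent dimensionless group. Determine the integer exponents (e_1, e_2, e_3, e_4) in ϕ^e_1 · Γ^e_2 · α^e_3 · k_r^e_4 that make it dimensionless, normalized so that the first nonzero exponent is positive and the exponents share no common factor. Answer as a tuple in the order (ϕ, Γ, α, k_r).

(2, -2, 3, 3)

M: e_1·(1) + e_2·(1) + e_3·(0) + e_4·(0) = 0
L: e_1·(-1) + e_2·(2) + e_3·(2) + e_4·(0) = 0
T: e_1·(1) + e_2·(-2) + e_3·(-1) + e_4·(-1) = 0
Solving this homogeneous linear system for the smallest-integer solution (first nonzero entry positive) gives (2, -2, 3, 3).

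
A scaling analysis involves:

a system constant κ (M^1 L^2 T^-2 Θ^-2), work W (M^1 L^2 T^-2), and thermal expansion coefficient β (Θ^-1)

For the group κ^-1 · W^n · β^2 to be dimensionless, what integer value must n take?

Balance the M exponent: (1)·n from W, plus −(1) + 2·(0) = -1 from the rest, must sum to zero.
n − 1 = 0, so n = 1.

1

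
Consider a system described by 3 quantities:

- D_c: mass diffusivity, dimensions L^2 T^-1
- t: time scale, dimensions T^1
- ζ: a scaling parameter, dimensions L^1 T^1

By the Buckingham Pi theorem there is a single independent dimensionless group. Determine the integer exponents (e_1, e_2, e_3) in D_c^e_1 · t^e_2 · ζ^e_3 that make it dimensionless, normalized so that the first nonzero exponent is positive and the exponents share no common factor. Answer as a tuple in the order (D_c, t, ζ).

L: e_1·(2) + e_2·(0) + e_3·(1) = 0
T: e_1·(-1) + e_2·(1) + e_3·(1) = 0
Solving this homogeneous linear system for the smallest-integer solution (first nonzero entry positive) gives (1, 3, -2).

(1, 3, -2)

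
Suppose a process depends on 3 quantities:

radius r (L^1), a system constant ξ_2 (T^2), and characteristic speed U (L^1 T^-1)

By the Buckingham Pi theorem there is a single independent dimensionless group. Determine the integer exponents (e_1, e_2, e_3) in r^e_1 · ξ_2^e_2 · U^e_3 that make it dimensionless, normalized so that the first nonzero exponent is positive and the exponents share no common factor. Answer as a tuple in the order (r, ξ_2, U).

(2, -1, -2)

L: e_1·(1) + e_2·(0) + e_3·(1) = 0
T: e_1·(0) + e_2·(2) + e_3·(-1) = 0
Solving this homogeneous linear system for the smallest-integer solution (first nonzero entry positive) gives (2, -1, -2).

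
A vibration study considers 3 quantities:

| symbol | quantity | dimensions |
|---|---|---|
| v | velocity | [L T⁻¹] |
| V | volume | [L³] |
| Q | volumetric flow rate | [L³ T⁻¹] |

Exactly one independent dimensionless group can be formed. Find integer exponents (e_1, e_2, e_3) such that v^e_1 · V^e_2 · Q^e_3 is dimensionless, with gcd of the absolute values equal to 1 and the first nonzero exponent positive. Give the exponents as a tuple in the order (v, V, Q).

(3, 2, -3)

L: e_1·(1) + e_2·(3) + e_3·(3) = 0
T: e_1·(-1) + e_2·(0) + e_3·(-1) = 0
Solving this homogeneous linear system for the smallest-integer solution (first nonzero entry positive) gives (3, 2, -3).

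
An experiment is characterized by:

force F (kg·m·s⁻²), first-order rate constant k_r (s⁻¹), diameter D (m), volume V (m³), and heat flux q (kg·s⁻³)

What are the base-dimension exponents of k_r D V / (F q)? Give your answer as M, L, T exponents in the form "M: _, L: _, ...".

Collect each base-dimension exponent across the product:
  M: −(1) + (0) + (0) + (0) − (1) = -2
  L: −(1) + (0) + (1) + (3) − (0) = 3
  T: −(-2) + (-1) + (0) + (0) − (-3) = 4
So the dimensions are [M⁻² L³ T⁴].

M: -2, L: 3, T: 4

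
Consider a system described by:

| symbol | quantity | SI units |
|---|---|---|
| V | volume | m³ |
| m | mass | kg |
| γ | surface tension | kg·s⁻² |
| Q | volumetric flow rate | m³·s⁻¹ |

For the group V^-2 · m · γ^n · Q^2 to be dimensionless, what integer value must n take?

Balance the M exponent: (1)·n from γ, plus −2·(0) + (1) + 2·(0) = 1 from the rest, must sum to zero.
n + 1 = 0, so n = -1.

-1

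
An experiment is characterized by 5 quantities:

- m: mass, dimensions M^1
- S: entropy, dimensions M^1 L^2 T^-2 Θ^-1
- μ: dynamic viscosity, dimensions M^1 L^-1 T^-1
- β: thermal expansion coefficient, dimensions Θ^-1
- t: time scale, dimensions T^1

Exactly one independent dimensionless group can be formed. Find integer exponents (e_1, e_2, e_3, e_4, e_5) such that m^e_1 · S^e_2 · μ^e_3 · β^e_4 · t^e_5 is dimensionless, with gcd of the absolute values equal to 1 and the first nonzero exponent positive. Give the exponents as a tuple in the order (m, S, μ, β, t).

(3, -1, -2, 1, -4)

M: e_1·(1) + e_2·(1) + e_3·(1) + e_4·(0) + e_5·(0) = 0
L: e_1·(0) + e_2·(2) + e_3·(-1) + e_4·(0) + e_5·(0) = 0
T: e_1·(0) + e_2·(-2) + e_3·(-1) + e_4·(0) + e_5·(1) = 0
Θ: e_1·(0) + e_2·(-1) + e_3·(0) + e_4·(-1) + e_5·(0) = 0
Solving this homogeneous linear system for the smallest-integer solution (first nonzero entry positive) gives (3, -1, -2, 1, -4).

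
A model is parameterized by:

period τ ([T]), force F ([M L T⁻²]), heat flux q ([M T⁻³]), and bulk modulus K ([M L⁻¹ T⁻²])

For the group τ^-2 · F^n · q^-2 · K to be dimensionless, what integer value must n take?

Balance the M exponent: (1)·n from F, plus −2·(0) − 2·(1) + (1) = -1 from the rest, must sum to zero.
n − 1 = 0, so n = 1.

1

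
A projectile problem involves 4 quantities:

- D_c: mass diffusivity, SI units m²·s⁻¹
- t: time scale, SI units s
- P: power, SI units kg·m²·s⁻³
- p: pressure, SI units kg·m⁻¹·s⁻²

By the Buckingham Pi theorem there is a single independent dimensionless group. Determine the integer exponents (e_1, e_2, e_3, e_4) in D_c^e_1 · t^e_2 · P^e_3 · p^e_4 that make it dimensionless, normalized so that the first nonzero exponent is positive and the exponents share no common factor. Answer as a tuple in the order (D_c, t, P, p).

M: e_1·(0) + e_2·(0) + e_3·(1) + e_4·(1) = 0
L: e_1·(2) + e_2·(0) + e_3·(2) + e_4·(-1) = 0
T: e_1·(-1) + e_2·(1) + e_3·(-3) + e_4·(-2) = 0
Solving this homogeneous linear system for the smallest-integer solution (first nonzero entry positive) gives (3, 1, -2, 2).

(3, 1, -2, 2)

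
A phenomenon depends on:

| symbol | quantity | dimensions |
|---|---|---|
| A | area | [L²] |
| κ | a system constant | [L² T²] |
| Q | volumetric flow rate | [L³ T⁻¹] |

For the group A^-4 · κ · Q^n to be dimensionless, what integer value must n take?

2

Balance the L exponent: (3)·n from Q, plus −4·(2) + (2) = -6 from the rest, must sum to zero.
3n − 6 = 0, so n = 2.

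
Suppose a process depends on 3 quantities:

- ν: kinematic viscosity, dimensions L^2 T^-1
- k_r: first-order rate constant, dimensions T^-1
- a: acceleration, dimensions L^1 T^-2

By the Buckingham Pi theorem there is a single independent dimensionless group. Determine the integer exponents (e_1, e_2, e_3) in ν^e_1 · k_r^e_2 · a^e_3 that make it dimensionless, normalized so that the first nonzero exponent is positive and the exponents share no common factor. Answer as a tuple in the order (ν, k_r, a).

(1, 3, -2)

L: e_1·(2) + e_2·(0) + e_3·(1) = 0
T: e_1·(-1) + e_2·(-1) + e_3·(-2) = 0
Solving this homogeneous linear system for the smallest-integer solution (first nonzero entry positive) gives (1, 3, -2).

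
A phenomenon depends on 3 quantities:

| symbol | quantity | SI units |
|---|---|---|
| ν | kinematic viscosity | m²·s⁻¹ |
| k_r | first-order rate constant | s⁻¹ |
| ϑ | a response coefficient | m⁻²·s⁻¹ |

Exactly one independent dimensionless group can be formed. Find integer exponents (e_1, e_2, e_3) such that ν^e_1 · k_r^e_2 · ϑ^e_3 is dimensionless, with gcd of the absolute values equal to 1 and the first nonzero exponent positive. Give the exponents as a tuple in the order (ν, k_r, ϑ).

L: e_1·(2) + e_2·(0) + e_3·(-2) = 0
T: e_1·(-1) + e_2·(-1) + e_3·(-1) = 0
Solving this homogeneous linear system for the smallest-integer solution (first nonzero entry positive) gives (1, -2, 1).

(1, -2, 1)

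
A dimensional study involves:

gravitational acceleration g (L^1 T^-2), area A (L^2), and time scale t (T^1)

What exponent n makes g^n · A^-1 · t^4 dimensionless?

2

Balance the L exponent: (1)·n from g, plus −(2) + 4·(0) = -2 from the rest, must sum to zero.
n − 2 = 0, so n = 2.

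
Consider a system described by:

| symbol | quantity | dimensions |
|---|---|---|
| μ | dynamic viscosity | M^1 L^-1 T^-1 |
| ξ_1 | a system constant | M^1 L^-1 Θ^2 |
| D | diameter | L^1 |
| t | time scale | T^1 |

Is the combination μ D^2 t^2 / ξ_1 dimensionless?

no

Sum the exponent of each base dimension across the product:
  M: [μ]_M − [ξ_1]_M + 2·[D]_M + 2·[t]_M = (1) − (1) + 2·(0) + 2·(0) = 0
  L: [μ]_L − [ξ_1]_L + 2·[D]_L + 2·[t]_L = (-1) − (-1) + 2·(1) + 2·(0) = 2
  T: [μ]_T − [ξ_1]_T + 2·[D]_T + 2·[t]_T = (-1) − (0) + 2·(0) + 2·(1) = 1
  Θ: [μ]_Θ − [ξ_1]_Θ + 2·[D]_Θ + 2·[t]_Θ = (0) − (2) + 2·(0) + 2·(0) = -2
Net dimensions [L² T Θ⁻²] ≠ [1] — not dimensionless.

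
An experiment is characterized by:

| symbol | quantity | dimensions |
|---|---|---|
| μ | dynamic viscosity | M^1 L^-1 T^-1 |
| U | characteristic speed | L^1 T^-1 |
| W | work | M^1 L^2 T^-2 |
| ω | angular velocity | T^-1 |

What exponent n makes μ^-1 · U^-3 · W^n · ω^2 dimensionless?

Balance the M exponent: (1)·n from W, plus −(1) − 3·(0) + 2·(0) = -1 from the rest, must sum to zero.
n − 1 = 0, so n = 1.

1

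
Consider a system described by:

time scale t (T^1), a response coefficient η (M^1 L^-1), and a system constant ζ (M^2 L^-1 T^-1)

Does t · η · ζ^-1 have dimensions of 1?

no

Sum the exponent of each base dimension across the product:
  M: [t]_M + [η]_M − [ζ]_M = (0) + (1) − (2) = -1
  L: [t]_L + [η]_L − [ζ]_L = (0) + (-1) − (-1) = 0
  T: [t]_T + [η]_T − [ζ]_T = (1) + (0) − (-1) = 2
Net dimensions [M⁻¹ T²] ≠ [1] — not dimensionless.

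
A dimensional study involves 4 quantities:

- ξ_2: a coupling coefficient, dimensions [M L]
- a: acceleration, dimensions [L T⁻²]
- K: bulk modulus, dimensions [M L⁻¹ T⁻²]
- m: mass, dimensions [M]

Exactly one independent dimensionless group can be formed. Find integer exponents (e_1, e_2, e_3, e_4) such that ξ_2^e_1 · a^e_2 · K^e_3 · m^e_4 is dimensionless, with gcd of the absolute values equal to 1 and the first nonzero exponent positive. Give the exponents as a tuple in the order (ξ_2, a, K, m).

(2, -1, 1, -3)

M: e_1·(1) + e_2·(0) + e_3·(1) + e_4·(1) = 0
L: e_1·(1) + e_2·(1) + e_3·(-1) + e_4·(0) = 0
T: e_1·(0) + e_2·(-2) + e_3·(-2) + e_4·(0) = 0
Solving this homogeneous linear system for the smallest-integer solution (first nonzero entry positive) gives (2, -1, 1, -3).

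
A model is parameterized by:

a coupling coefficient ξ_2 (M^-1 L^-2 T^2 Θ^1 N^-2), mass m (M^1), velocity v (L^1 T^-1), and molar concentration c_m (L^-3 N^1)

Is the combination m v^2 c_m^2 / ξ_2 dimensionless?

no

Sum the exponent of each base dimension across the product:
  M: −[ξ_2]_M + [m]_M + 2·[v]_M + 2·[c_m]_M = −(-1) + (1) + 2·(0) + 2·(0) = 2
  L: −[ξ_2]_L + [m]_L + 2·[v]_L + 2·[c_m]_L = −(-2) + (0) + 2·(1) + 2·(-3) = -2
  T: −[ξ_2]_T + [m]_T + 2·[v]_T + 2·[c_m]_T = −(2) + (0) + 2·(-1) + 2·(0) = -4
  Θ: −[ξ_2]_Θ + [m]_Θ + 2·[v]_Θ + 2·[c_m]_Θ = −(1) + (0) + 2·(0) + 2·(0) = -1
  N: −[ξ_2]_N + [m]_N + 2·[v]_N + 2·[c_m]_N = −(-2) + (0) + 2·(0) + 2·(1) = 4
Net dimensions [M² L⁻² T⁻⁴ Θ⁻¹ N⁴] ≠ [1] — not dimensionless.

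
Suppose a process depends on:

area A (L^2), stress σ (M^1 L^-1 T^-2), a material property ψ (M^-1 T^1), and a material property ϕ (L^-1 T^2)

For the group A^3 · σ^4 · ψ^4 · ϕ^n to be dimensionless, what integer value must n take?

2

Balance the L exponent: (-1)·n from ϕ, plus 3·(2) + 4·(-1) + 4·(0) = 2 from the rest, must sum to zero.
−n + 2 = 0, so n = 2.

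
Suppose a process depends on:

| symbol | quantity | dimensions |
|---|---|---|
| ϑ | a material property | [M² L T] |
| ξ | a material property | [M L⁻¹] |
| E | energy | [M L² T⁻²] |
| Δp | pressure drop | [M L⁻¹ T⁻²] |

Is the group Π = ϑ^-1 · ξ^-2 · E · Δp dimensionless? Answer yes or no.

no

Sum the exponent of each base dimension across the product:
  M: −[ϑ]_M − 2·[ξ]_M + [E]_M + [Δp]_M = −(2) − 2·(1) + (1) + (1) = -2
  L: −[ϑ]_L − 2·[ξ]_L + [E]_L + [Δp]_L = −(1) − 2·(-1) + (2) + (-1) = 2
  T: −[ϑ]_T − 2·[ξ]_T + [E]_T + [Δp]_T = −(1) − 2·(0) + (-2) + (-2) = -5
Net dimensions [M⁻² L² T⁻⁵] ≠ [1] — not dimensionless.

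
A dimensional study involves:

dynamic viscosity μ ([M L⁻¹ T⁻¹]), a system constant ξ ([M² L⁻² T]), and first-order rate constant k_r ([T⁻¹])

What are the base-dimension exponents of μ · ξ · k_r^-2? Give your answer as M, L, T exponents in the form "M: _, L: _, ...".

Collect each base-dimension exponent across the product:
  M: (1) + (2) − 2·(0) = 3
  L: (-1) + (-2) − 2·(0) = -3
  T: (-1) + (1) − 2·(-1) = 2
So the dimensions are [M³ L⁻³ T²].

M: 3, L: -3, T: 2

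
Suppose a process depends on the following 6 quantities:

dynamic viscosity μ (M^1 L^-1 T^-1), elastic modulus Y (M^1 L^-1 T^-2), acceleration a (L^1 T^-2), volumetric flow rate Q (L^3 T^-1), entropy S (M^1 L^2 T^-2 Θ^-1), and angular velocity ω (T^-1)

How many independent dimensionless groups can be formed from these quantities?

2

There are 6 variables and 4 base dimensions (M, L, T, Θ).
The dimension matrix has rank 4.
Independent dimensionless groups: 6 − 4 = 2.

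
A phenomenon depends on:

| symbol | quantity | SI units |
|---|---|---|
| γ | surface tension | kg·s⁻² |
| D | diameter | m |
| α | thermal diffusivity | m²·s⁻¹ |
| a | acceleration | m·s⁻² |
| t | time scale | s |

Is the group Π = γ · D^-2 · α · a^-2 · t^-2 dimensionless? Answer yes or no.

Sum the exponent of each base dimension across the product:
  M: [γ]_M − 2·[D]_M + [α]_M − 2·[a]_M − 2·[t]_M = (1) − 2·(0) + (0) − 2·(0) − 2·(0) = 1
  L: [γ]_L − 2·[D]_L + [α]_L − 2·[a]_L − 2·[t]_L = (0) − 2·(1) + (2) − 2·(1) − 2·(0) = -2
  T: [γ]_T − 2·[D]_T + [α]_T − 2·[a]_T − 2·[t]_T = (-2) − 2·(0) + (-1) − 2·(-2) − 2·(1) = -1
Net dimensions [M L⁻² T⁻¹] ≠ [1] — not dimensionless.

no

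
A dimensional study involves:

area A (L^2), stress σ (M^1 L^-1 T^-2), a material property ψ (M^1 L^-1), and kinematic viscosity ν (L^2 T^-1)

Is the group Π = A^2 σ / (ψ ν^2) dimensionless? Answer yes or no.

Sum the exponent of each base dimension across the product:
  M: 2·[A]_M + [σ]_M − [ψ]_M − 2·[ν]_M = 2·(0) + (1) − (1) − 2·(0) = 0
  L: 2·[A]_L + [σ]_L − [ψ]_L − 2·[ν]_L = 2·(2) + (-1) − (-1) − 2·(2) = 0
  T: 2·[A]_T + [σ]_T − [ψ]_T − 2·[ν]_T = 2·(0) + (-2) − (0) − 2·(-1) = 0
All base exponents vanish — dimensionless.

yes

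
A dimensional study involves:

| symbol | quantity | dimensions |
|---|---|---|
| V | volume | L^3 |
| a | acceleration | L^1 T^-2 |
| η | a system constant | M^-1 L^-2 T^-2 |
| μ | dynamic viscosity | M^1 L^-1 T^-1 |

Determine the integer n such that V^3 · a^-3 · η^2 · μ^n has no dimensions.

Balance the M exponent: (1)·n from μ, plus 3·(0) − 3·(0) + 2·(-1) = -2 from the rest, must sum to zero.
n − 2 = 0, so n = 2.

2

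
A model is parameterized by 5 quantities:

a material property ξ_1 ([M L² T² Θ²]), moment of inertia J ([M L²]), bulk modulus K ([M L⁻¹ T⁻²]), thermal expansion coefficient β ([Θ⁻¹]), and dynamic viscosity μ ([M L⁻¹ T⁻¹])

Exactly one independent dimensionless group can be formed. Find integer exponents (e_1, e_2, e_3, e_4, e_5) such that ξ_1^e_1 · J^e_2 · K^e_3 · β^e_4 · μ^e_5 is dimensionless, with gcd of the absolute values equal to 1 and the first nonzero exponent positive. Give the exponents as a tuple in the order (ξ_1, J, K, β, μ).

(1, -1, 2, 2, -2)

M: e_1·(1) + e_2·(1) + e_3·(1) + e_4·(0) + e_5·(1) = 0
L: e_1·(2) + e_2·(2) + e_3·(-1) + e_4·(0) + e_5·(-1) = 0
T: e_1·(2) + e_2·(0) + e_3·(-2) + e_4·(0) + e_5·(-1) = 0
Θ: e_1·(2) + e_2·(0) + e_3·(0) + e_4·(-1) + e_5·(0) = 0
Solving this homogeneous linear system for the smallest-integer solution (first nonzero entry positive) gives (1, -1, 2, 2, -2).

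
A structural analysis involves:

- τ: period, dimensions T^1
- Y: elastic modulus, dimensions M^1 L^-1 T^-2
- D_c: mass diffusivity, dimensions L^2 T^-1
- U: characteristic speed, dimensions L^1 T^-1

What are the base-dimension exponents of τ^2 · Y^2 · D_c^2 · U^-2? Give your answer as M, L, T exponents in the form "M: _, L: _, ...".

M: 2, L: 0, T: -2

Collect each base-dimension exponent across the product:
  M: 2·(0) + 2·(1) + 2·(0) − 2·(0) = 2
  L: 2·(0) + 2·(-1) + 2·(2) − 2·(1) = 0
  T: 2·(1) + 2·(-2) + 2·(-1) − 2·(-1) = -2
So the dimensions are [M² T⁻²].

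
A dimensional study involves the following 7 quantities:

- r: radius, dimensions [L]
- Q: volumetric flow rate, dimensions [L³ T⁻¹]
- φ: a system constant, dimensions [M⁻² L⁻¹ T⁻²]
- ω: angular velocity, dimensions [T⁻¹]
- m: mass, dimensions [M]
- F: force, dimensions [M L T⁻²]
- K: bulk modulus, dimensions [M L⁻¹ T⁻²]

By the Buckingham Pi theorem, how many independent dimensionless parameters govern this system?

4

There are 7 variables and 3 base dimensions (M, L, T).
The dimension matrix has rank 3.
Independent dimensionless groups: 7 − 3 = 4.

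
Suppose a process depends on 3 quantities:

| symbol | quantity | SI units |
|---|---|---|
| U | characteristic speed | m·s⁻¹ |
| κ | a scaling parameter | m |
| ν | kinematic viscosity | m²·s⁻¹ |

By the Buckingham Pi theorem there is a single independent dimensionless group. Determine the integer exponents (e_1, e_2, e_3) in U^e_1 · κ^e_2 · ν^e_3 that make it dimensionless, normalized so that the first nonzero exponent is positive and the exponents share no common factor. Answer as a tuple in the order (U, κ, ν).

(1, 1, -1)

L: e_1·(1) + e_2·(1) + e_3·(2) = 0
T: e_1·(-1) + e_2·(0) + e_3·(-1) = 0
Solving this homogeneous linear system for the smallest-integer solution (first nonzero entry positive) gives (1, 1, -1).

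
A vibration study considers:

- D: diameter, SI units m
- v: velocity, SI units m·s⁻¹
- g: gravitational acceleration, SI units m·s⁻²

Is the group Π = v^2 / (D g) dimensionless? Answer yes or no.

Sum the exponent of each base dimension across the product:
  M: −[D]_M + 2·[v]_M − [g]_M = −(0) + 2·(0) − (0) = 0
  L: −[D]_L + 2·[v]_L − [g]_L = −(1) + 2·(1) − (1) = 0
  T: −[D]_T + 2·[v]_T − [g]_T = −(0) + 2·(-1) − (-2) = 0
All base exponents vanish — dimensionless.

yes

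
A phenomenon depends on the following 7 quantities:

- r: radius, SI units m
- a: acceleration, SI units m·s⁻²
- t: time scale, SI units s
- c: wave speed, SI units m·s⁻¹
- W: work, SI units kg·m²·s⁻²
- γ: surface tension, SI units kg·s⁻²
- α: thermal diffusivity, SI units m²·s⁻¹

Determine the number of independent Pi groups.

4

There are 7 variables and 3 base dimensions (M, L, T).
The dimension matrix has rank 3.
Independent dimensionless groups: 7 − 3 = 4.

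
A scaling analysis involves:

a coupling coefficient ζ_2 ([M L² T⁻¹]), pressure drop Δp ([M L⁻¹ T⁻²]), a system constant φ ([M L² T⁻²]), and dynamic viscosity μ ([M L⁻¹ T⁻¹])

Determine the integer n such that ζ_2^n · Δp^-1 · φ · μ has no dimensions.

-1

Balance the M exponent: (1)·n from ζ_2, plus −(1) + (1) + (1) = 1 from the rest, must sum to zero.
n + 1 = 0, so n = -1.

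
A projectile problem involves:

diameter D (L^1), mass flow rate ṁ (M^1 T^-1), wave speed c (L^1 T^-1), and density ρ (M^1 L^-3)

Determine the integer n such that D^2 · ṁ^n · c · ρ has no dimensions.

-1

Balance the M exponent: (1)·n from ṁ, plus 2·(0) + (0) + (1) = 1 from the rest, must sum to zero.
n + 1 = 0, so n = -1.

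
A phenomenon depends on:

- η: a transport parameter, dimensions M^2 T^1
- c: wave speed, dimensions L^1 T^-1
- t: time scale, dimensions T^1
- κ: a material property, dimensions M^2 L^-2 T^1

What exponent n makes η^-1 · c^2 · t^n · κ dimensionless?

Balance the T exponent: (1)·n from t, plus −(1) + 2·(-1) + (1) = -2 from the rest, must sum to zero.
n − 2 = 0, so n = 2.

2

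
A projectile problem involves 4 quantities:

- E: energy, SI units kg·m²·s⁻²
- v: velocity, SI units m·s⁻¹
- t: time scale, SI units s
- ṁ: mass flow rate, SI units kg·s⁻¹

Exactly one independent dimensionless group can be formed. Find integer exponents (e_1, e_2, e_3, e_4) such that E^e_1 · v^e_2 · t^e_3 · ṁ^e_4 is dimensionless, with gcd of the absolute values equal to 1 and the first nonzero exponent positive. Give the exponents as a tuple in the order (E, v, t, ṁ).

(1, -2, -1, -1)

M: e_1·(1) + e_2·(0) + e_3·(0) + e_4·(1) = 0
L: e_1·(2) + e_2·(1) + e_3·(0) + e_4·(0) = 0
T: e_1·(-2) + e_2·(-1) + e_3·(1) + e_4·(-1) = 0
Solving this homogeneous linear system for the smallest-integer solution (first nonzero entry positive) gives (1, -2, -1, -1).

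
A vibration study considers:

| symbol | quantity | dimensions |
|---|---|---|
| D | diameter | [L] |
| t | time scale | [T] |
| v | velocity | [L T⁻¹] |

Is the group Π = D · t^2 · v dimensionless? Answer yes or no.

no

Sum the exponent of each base dimension across the product:
  L: [D]_L + 2·[t]_L + [v]_L = (1) + 2·(0) + (1) = 2
  T: [D]_T + 2·[t]_T + [v]_T = (0) + 2·(1) + (-1) = 1
Net dimensions [L² T] ≠ [1] — not dimensionless.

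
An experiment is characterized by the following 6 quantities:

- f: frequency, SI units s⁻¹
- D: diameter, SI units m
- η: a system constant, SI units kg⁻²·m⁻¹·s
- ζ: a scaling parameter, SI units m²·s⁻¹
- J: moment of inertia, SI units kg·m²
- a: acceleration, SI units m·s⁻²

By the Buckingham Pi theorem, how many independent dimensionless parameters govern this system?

There are 6 variables and 3 base dimensions (M, L, T).
The dimension matrix has rank 3.
Independent dimensionless groups: 6 − 3 = 3.

3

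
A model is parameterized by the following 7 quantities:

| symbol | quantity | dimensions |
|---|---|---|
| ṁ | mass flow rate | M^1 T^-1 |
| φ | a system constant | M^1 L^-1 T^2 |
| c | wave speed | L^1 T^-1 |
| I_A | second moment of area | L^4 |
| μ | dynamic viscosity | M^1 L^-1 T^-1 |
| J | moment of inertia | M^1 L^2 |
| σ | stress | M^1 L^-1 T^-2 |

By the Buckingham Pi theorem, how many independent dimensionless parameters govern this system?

4

There are 7 variables and 3 base dimensions (M, L, T).
The dimension matrix has rank 3.
Independent dimensionless groups: 7 − 3 = 4.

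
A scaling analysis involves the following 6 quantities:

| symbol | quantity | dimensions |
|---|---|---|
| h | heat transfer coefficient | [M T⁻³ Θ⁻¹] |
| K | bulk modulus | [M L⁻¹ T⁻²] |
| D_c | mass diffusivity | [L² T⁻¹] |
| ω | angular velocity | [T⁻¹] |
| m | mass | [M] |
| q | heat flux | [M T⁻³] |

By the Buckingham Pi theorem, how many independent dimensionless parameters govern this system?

2

There are 6 variables and 4 base dimensions (M, L, T, Θ).
The dimension matrix has rank 4.
Independent dimensionless groups: 6 − 4 = 2.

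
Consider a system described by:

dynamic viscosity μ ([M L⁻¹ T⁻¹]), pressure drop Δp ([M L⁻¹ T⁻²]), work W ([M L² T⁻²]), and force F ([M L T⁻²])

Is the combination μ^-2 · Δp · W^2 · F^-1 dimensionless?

Sum the exponent of each base dimension across the product:
  M: −2·[μ]_M + [Δp]_M + 2·[W]_M − [F]_M = −2·(1) + (1) + 2·(1) − (1) = 0
  L: −2·[μ]_L + [Δp]_L + 2·[W]_L − [F]_L = −2·(-1) + (-1) + 2·(2) − (1) = 4
  T: −2·[μ]_T + [Δp]_T + 2·[W]_T − [F]_T = −2·(-1) + (-2) + 2·(-2) − (-2) = -2
Net dimensions [L⁴ T⁻²] ≠ [1] — not dimensionless.

no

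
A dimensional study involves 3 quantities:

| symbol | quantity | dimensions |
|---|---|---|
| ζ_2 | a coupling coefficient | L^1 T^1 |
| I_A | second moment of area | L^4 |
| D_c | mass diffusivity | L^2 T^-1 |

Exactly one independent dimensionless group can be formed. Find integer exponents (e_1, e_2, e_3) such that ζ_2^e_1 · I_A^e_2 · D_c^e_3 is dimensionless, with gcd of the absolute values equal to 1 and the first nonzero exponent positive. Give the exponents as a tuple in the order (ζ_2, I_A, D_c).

(4, -3, 4)

L: e_1·(1) + e_2·(4) + e_3·(2) = 0
T: e_1·(1) + e_2·(0) + e_3·(-1) = 0
Solving this homogeneous linear system for the smallest-integer solution (first nonzero entry positive) gives (4, -3, 4).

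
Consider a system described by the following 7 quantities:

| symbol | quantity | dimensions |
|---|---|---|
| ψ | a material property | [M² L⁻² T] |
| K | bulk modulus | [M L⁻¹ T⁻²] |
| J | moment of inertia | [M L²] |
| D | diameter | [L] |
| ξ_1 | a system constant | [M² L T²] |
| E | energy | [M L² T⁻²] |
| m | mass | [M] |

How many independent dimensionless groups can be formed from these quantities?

4

There are 7 variables and 3 base dimensions (M, L, T).
The dimension matrix has rank 3.
Independent dimensionless groups: 7 − 3 = 4.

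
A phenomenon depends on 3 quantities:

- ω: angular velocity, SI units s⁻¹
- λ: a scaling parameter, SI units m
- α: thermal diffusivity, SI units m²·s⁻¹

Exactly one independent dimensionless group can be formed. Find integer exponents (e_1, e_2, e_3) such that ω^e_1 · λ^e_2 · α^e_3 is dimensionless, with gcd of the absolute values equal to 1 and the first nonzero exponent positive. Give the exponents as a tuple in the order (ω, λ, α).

L: e_1·(0) + e_2·(1) + e_3·(2) = 0
T: e_1·(-1) + e_2·(0) + e_3·(-1) = 0
Solving this homogeneous linear system for the smallest-integer solution (first nonzero entry positive) gives (1, 2, -1).

(1, 2, -1)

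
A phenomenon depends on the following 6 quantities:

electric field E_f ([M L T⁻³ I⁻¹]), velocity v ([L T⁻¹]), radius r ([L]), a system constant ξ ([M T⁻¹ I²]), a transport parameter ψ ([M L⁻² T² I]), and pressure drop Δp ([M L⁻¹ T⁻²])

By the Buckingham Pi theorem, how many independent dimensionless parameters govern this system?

There are 6 variables and 4 base dimensions (M, L, T, I).
The dimension matrix has rank 4.
Independent dimensionless groups: 6 − 4 = 2.

2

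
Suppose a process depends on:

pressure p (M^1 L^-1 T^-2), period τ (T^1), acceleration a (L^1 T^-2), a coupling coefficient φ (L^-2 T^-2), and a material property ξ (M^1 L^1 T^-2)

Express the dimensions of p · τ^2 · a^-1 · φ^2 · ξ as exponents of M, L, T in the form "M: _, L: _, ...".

Collect each base-dimension exponent across the product:
  M: (1) + 2·(0) − (0) + 2·(0) + (1) = 2
  L: (-1) + 2·(0) − (1) + 2·(-2) + (1) = -5
  T: (-2) + 2·(1) − (-2) + 2·(-2) + (-2) = -4
So the dimensions are [M² L⁻⁵ T⁻⁴].

M: 2, L: -5, T: -4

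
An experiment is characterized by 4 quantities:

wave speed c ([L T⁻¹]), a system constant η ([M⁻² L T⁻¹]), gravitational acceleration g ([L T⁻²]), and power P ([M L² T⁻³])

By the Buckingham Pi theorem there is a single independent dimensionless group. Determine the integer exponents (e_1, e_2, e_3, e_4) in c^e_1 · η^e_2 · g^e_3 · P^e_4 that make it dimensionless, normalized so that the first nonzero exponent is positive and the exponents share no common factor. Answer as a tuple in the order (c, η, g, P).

(3, -1, 2, -2)

M: e_1·(0) + e_2·(-2) + e_3·(0) + e_4·(1) = 0
L: e_1·(1) + e_2·(1) + e_3·(1) + e_4·(2) = 0
T: e_1·(-1) + e_2·(-1) + e_3·(-2) + e_4·(-3) = 0
Solving this homogeneous linear system for the smallest-integer solution (first nonzero entry positive) gives (3, -1, 2, -2).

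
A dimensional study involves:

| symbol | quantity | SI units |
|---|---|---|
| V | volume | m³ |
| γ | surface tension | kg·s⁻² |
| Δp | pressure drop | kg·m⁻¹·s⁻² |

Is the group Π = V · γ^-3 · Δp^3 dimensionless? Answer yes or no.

Sum the exponent of each base dimension across the product:
  M: [V]_M − 3·[γ]_M + 3·[Δp]_M = (0) − 3·(1) + 3·(1) = 0
  L: [V]_L − 3·[γ]_L + 3·[Δp]_L = (3) − 3·(0) + 3·(-1) = 0
  T: [V]_T − 3·[γ]_T + 3·[Δp]_T = (0) − 3·(-2) + 3·(-2) = 0
All base exponents vanish — dimensionless.

yes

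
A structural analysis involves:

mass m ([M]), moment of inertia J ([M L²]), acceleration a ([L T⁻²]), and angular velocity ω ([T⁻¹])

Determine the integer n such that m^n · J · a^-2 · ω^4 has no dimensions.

Balance the M exponent: (1)·n from m, plus (1) − 2·(0) + 4·(0) = 1 from the rest, must sum to zero.
n + 1 = 0, so n = -1.

-1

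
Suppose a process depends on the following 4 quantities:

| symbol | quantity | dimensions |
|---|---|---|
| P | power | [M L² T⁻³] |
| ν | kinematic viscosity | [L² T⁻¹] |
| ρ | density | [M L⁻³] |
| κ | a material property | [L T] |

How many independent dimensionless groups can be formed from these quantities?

1

There are 4 variables and 3 base dimensions (M, L, T).
The dimension matrix has rank 3.
Independent dimensionless groups: 4 − 3 = 1.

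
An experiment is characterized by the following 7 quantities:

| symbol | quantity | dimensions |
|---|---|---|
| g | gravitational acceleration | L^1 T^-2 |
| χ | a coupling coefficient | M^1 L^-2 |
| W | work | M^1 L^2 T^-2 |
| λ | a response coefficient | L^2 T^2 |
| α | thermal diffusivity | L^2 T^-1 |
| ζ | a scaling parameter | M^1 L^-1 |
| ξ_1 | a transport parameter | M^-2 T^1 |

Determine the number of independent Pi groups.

There are 7 variables and 3 base dimensions (M, L, T).
The dimension matrix has rank 3.
Independent dimensionless groups: 7 − 3 = 4.

4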